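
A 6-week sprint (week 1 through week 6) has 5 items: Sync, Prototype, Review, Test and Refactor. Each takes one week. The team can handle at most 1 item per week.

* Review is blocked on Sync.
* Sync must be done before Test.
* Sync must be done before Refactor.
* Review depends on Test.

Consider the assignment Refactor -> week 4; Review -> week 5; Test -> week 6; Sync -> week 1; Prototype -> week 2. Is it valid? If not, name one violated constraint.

Sync must be done before Refactor — holds.
Review depends on Test — violated.
Sync must be done before Test — holds.
The team can handle at most 1 item per week — holds.
Review is blocked on Sync — holds.

No. Review depends on Test is not satisfied.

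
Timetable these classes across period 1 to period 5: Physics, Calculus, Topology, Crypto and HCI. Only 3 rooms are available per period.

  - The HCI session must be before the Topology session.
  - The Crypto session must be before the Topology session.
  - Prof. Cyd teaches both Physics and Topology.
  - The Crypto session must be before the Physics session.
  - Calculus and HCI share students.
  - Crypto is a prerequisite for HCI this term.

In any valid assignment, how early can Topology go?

period 3

Precedence pushes Topology to at least period 3.
Topology at period 3 is achievable: Physics=period 2; HCI=period 2; Topology=period 3; Crypto=period 1; Calculus=period 1.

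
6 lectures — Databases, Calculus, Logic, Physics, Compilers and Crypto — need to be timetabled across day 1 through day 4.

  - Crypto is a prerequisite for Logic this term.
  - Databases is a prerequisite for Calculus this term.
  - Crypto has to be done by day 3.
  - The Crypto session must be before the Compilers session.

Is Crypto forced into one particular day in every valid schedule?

Crypto can be day 1 (e.g. Databases=day 1, Calculus=day 2, Compilers=day 2, Crypto=day 1, Logic=day 2, Physics=day 1) or day 2 (e.g. Compilers -> day 3, Databases -> day 1, Physics -> day 1, Logic -> day 3, Calculus -> day 2, Crypto -> day 2).

No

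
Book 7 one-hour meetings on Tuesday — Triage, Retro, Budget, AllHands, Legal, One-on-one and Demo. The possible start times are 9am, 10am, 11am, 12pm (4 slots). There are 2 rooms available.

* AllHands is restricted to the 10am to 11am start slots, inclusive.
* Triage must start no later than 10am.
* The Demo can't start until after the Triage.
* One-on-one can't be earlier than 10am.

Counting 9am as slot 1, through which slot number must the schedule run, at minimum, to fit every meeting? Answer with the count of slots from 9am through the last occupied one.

4

The precedence chain requires at least 2 distinct slots.
With at most 2 per slot and 7 meetings, at least 4 slots are needed.
4 works (last occupied slot: 12pm): for example One-on-one=10am, Demo=11am, Triage=9am, Retro=9am, Legal=12pm, Budget=11am, AllHands=10am.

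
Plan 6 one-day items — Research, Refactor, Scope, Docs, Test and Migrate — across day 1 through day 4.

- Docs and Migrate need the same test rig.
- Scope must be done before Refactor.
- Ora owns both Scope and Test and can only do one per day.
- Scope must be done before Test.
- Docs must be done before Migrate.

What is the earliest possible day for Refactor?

Precedence pushes Refactor to at least day 2.
Refactor at day 2 is achievable: Docs -> day 1, Scope -> day 1, Refactor -> day 2, Migrate -> day 2, Test -> day 2, Research -> day 1.

day 2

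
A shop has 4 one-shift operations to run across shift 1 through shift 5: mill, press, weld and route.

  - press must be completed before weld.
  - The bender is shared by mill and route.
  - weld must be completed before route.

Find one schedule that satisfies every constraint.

press in shift 1, weld in shift 2, mill in shift 1, route in shift 3

Checking: weld(shift 2) before route(shift 3); press(shift 1) before weld(shift 2); mill(shift 1) != route(shift 3).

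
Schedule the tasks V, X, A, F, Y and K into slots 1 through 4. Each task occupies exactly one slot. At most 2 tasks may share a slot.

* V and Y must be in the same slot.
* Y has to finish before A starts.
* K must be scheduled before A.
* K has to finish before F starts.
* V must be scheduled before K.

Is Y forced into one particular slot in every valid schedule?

No

Y can be 1 (e.g. V=1, A=3, Y=1, F=3, K=2, X=2) or 2 (e.g. V -> 2; A -> 4; K -> 3; Y -> 2; F -> 4; X -> 1).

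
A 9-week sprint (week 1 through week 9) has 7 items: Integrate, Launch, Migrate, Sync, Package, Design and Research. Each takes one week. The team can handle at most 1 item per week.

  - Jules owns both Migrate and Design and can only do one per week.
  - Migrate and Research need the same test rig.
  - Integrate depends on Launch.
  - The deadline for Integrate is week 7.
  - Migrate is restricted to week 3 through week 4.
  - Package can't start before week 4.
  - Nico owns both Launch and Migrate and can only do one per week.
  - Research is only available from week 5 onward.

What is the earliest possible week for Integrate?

week 2

Precedence pushes Integrate to at least week 2; Integrate's own window allows nothing later than week 7.
Integrate at week 2 is achievable: Sync=week 6; Package=week 4; Research=week 5; Migrate=week 3; Launch=week 1; Design=week 7; Integrate=week 2.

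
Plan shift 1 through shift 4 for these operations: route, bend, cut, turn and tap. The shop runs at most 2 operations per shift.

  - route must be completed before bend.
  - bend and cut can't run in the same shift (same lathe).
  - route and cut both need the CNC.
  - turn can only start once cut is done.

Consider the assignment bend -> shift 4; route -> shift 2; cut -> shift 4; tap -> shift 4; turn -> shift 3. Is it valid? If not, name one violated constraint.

No — it violates: The shop runs at most 2 operations per shift

turn can only start once cut is done — violated.
route and cut both need the CNC — holds.
route must be completed before bend — holds.
The shop runs at most 2 operations per shift — violated.
bend and cut can't run in the same shift (same lathe) — violated.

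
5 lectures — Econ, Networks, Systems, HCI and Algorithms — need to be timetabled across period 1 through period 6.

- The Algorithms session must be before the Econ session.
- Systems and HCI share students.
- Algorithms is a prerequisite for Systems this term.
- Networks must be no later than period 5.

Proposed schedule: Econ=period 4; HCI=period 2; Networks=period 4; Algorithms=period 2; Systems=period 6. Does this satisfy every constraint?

Valid

Systems and HCI share students — holds.
The Algorithms session must be before the Econ session — holds.
Algorithms is a prerequisite for Systems this term — holds.
Networks must be no later than period 5 — holds.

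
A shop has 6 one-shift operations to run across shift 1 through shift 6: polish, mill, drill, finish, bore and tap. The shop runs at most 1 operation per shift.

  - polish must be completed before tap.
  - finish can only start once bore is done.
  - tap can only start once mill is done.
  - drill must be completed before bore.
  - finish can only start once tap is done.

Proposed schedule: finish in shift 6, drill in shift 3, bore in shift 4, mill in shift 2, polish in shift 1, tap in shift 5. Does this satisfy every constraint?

tap can only start once mill is done — holds.
The shop runs at most 1 operation per shift — holds.
finish can only start once bore is done — holds.
polish must be completed before tap — holds.
finish can only start once tap is done — holds.
drill must be completed before bore — holds.

Valid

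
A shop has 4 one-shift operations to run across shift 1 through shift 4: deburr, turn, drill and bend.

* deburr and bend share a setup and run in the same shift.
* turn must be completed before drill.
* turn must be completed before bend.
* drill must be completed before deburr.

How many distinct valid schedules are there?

4

Enumerating: turn -> shift 1; deburr -> shift 3; bend -> shift 3; drill -> shift 2 | turn -> shift 1; deburr -> shift 4; bend -> shift 4; drill -> shift 2 | bend in shift 4, drill in shift 3, deburr in shift 4, turn in shift 1 | deburr=shift 4; drill=shift 3; bend=shift 4; turn=shift 2.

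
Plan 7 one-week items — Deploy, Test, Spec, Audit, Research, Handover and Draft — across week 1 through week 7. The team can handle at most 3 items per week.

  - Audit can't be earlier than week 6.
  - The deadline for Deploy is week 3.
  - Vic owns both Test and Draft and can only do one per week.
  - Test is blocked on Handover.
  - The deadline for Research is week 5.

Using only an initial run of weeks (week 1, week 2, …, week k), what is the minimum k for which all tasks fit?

6

The precedence chain requires at least 2 distinct weeks.
With at most 3 per week and 7 tasks, at least 3 weeks are needed.
Audit can't be placed before week 6, so the schedule must run through at least week 6.
6 works (last occupied week: week 6): for example Research=week 1, Handover=week 1, Test=week 2, Draft=week 3, Deploy=week 1, Audit=week 6, Spec=week 2.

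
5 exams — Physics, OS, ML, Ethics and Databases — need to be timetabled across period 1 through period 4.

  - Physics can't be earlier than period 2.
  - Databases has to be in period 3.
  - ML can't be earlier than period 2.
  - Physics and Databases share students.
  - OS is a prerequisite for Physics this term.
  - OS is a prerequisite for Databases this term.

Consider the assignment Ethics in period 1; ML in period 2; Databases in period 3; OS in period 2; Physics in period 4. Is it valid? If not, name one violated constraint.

Valid

OS is a prerequisite for Databases this term — holds.
Databases has to be in period 3 — holds.
Physics and Databases share students — holds.
Physics can't be earlier than period 2 — holds.
OS is a prerequisite for Physics this term — holds.
ML can't be earlier than period 2 — holds.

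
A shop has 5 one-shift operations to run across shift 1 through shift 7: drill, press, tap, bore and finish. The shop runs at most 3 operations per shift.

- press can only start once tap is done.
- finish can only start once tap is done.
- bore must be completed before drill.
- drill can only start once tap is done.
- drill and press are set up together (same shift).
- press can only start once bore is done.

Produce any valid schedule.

finish -> shift 2, drill -> shift 2, tap -> shift 1, bore -> shift 1, press -> shift 2

Checking: tap(shift 1) before press(shift 2); bore(shift 1) before drill(shift 2); bore(shift 1) before press(shift 2); tap(shift 1) before finish(shift 2); tap(shift 1) before drill(shift 2); drill = press = shift 2; max 3 per shift (cap 3).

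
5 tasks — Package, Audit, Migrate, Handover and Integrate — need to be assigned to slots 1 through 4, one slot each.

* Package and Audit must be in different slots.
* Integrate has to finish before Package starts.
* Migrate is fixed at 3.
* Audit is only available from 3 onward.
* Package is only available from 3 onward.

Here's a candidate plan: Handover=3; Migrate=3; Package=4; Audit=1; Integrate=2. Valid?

Package is only available from 3 onward — holds.
Package and Audit must be in different slots — holds.
Audit is only available from 3 onward — violated.
Migrate is fixed at 3 — holds.
Integrate has to finish before Package starts — holds.

No. Audit is only available from 3 onward is not satisfied.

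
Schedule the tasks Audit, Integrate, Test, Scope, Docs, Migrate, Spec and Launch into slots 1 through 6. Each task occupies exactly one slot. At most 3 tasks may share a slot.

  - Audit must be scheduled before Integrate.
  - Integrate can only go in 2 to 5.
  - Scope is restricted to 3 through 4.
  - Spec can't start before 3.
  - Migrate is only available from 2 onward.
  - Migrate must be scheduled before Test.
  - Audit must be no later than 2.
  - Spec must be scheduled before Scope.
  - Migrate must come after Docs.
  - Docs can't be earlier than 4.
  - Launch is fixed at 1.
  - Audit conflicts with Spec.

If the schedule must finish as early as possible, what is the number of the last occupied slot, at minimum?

slot 6

The precedence chain requires at least 3 distinct slots.
With at most 3 per slot and 8 tasks, at least 3 slots are needed.
Propagating the time windows through the other constraints, Test can't land before 6, so the schedule must run through at least slot 6.
6 works (last occupied slot: 6): for example Migrate=5, Integrate=2, Audit=1, Docs=4, Test=6, Spec=3, Launch=1, Scope=4.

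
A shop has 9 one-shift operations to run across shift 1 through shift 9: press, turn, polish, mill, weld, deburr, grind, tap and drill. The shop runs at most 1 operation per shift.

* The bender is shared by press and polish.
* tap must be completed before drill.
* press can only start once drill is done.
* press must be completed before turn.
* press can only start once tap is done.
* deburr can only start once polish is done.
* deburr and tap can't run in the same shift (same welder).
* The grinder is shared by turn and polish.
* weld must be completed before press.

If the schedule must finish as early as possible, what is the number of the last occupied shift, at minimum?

The precedence chain requires at least 4 distinct shifts.
With at most 1 per shift and 9 operations, at least 9 shifts are needed.
9 works (last occupied shift: shift 9): for example polish in shift 6, press in shift 4, tap in shift 1, deburr in shift 7, weld in shift 3, mill in shift 8, grind in shift 9, turn in shift 5, drill in shift 2.

9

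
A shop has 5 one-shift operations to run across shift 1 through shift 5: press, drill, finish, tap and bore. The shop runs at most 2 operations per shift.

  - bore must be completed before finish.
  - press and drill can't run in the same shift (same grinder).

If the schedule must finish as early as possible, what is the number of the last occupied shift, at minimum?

3

The precedence chain requires at least 2 distinct shifts.
With at most 2 per shift and 5 operations, at least 3 shifts are needed.
3 works (last occupied shift: shift 3): for example finish in shift 2, drill in shift 2, bore in shift 1, press in shift 1, tap in shift 3.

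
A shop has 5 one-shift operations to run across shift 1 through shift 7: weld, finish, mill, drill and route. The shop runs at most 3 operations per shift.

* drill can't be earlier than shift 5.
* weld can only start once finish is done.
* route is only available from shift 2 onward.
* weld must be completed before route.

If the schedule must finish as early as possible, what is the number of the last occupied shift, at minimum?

shift 5

The precedence chain requires at least 3 distinct shifts.
With at most 3 per shift and 5 operations, at least 2 shifts are needed.
drill can't be placed before shift 5, so the schedule must run through at least shift 5.
5 works (last occupied shift: shift 5): for example route in shift 3, mill in shift 1, weld in shift 2, drill in shift 5, finish in shift 1.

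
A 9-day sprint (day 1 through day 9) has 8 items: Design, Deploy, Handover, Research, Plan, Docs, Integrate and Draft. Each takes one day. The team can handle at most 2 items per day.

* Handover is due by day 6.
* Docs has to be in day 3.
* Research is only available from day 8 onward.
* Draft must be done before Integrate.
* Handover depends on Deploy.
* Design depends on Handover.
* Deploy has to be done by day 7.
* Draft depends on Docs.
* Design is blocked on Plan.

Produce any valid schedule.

Research=day 8, Design=day 3, Plan=day 1, Deploy=day 1, Integrate=day 5, Handover=day 2, Draft=day 4, Docs=day 3

Checking: Plan(day 1) before Design(day 3); Handover(day 2) before Design(day 3); Deploy(day 1) before Handover(day 2); Draft(day 4) before Integrate(day 5); Docs(day 3) before Draft(day 4); Docs=day 3 in [day 3,day 3]; Handover=day 2 in [day 1,day 6]; Deploy=day 1 in [day 1,day 7]; Research=day 8 in [day 8,day 9]; max 2 per day (cap 2).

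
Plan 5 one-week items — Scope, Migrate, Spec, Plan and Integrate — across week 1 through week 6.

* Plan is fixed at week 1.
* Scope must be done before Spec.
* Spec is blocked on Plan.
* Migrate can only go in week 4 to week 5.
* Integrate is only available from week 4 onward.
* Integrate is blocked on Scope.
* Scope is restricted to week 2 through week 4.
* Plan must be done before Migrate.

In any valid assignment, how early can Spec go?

Precedence pushes Spec to at least week 3.
Spec at week 3 is achievable: Spec in week 3, Scope in week 2, Migrate in week 4, Plan in week 1, Integrate in week 4.

week 3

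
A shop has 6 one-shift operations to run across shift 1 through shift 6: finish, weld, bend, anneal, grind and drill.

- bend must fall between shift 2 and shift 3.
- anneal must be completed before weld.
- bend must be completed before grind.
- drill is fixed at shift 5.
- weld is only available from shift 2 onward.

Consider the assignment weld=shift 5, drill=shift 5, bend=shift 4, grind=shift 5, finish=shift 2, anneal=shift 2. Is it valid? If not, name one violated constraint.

drill is fixed at shift 5 — holds.
bend must fall between shift 2 and shift 3 — violated.
weld is only available from shift 2 onward — holds.
anneal must be completed before weld — holds.
bend must be completed before grind — holds.

No — it violates: bend must fall between shift 2 and shift 3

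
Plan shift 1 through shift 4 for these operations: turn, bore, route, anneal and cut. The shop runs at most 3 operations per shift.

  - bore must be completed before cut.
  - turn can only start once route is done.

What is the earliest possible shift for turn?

shift 2

Precedence pushes turn to at least shift 2.
turn at shift 2 is achievable: bore in shift 1, anneal in shift 1, route in shift 1, cut in shift 2, turn in shift 2.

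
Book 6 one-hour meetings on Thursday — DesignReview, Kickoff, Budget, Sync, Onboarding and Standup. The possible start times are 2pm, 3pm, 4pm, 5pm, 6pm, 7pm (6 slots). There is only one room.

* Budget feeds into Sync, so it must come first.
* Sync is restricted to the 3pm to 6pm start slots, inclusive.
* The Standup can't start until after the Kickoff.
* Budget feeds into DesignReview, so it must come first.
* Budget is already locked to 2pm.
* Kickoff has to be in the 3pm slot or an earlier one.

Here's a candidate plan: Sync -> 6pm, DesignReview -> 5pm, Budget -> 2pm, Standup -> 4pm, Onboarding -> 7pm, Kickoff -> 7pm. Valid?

No. Kickoff has to be in the 3pm slot or an earlier one is not satisfied.

The Standup can't start until after the Kickoff — violated.
Budget is already locked to 2pm — holds.
Kickoff has to be in the 3pm slot or an earlier one — violated.
Budget feeds into DesignReview, so it must come first — holds.
Sync is restricted to the 3pm to 6pm start slots, inclusive — holds.
There is only one room — violated.
Budget feeds into Sync, so it must come first — holds.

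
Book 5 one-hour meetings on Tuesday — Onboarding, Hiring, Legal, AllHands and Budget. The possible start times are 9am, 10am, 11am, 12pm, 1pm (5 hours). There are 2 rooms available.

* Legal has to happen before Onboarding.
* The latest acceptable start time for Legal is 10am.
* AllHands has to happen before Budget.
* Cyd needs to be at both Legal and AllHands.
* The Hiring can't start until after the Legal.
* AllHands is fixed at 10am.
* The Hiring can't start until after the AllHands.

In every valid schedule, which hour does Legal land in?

9am

Legal's window is 9am–10am.
AllHands is fixed at 10am, and Legal can't share a hour with AllHands.
So Legal must be 9am.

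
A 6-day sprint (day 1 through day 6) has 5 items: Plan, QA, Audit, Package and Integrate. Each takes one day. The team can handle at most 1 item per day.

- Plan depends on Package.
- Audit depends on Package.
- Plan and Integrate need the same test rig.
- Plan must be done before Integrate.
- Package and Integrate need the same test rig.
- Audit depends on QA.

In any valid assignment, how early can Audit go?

Precedence pushes Audit to at least day 2.
Audit at day 3 is achievable: Audit in day 3; Plan in day 4; QA in day 2; Integrate in day 5; Package in day 1.
Nothing earlier works — the conflict and capacity constraints rule out every day before day 3.

day 3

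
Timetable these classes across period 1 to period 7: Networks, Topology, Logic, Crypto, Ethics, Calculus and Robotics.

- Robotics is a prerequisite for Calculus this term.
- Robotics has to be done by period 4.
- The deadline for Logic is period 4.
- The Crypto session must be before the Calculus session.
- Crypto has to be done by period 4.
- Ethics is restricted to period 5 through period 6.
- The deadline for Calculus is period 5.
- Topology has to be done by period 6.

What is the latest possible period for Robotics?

period 4

Robotics's own window allows nothing later than period 4.
Robotics at period 4 is achievable: Logic=period 1; Topology=period 1; Networks=period 1; Crypto=period 1; Ethics=period 5; Robotics=period 4; Calculus=period 5.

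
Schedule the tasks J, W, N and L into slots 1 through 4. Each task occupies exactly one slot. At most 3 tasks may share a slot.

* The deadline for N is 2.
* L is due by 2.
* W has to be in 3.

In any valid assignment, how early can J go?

1

J at 1 is achievable: W -> 3, J -> 1, L -> 1, N -> 1.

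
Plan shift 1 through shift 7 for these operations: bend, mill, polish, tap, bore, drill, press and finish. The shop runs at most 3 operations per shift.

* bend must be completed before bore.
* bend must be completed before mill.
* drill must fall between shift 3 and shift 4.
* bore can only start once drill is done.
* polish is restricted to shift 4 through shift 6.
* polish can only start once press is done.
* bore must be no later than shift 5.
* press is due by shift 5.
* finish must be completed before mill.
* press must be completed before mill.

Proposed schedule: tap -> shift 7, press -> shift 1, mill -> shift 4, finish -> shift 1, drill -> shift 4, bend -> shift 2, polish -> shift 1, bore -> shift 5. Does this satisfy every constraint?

polish can only start once press is done — violated.
finish must be completed before mill — holds.
bend must be completed before bore — holds.
bore must be no later than shift 5 — holds.
drill must fall between shift 3 and shift 4 — holds.
polish is restricted to shift 4 through shift 6 — violated.
bend must be completed before mill — holds.
The shop runs at most 3 operations per shift — holds.
bore can only start once drill is done — holds.
press must be completed before mill — holds.
press is due by shift 5 — holds.

Invalid. polish is restricted to shift 4 through shift 6.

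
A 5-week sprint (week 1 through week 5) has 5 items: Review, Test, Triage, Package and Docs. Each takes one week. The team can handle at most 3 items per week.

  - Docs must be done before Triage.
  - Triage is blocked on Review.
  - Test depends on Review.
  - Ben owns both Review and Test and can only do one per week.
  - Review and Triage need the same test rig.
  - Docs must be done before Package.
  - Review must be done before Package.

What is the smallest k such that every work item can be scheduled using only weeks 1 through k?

2 weeks

The precedence chain requires at least 2 distinct weeks.
With at most 3 per week and 5 work items, at least 2 weeks are needed.
2 works (last occupied week: week 2): for example Review=week 1; Test=week 2; Package=week 2; Triage=week 2; Docs=week 1.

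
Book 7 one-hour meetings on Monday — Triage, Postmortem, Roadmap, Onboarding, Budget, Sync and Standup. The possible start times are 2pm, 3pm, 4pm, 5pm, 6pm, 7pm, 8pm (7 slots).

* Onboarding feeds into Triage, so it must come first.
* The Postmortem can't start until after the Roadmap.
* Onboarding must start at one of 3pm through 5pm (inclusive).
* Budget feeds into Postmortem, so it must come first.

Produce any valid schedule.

Budget in 2pm; Triage in 4pm; Roadmap in 2pm; Standup in 2pm; Sync in 2pm; Postmortem in 3pm; Onboarding in 3pm

Checking: Budget(2pm) before Postmortem(3pm); Roadmap(2pm) before Postmortem(3pm); Onboarding(3pm) before Triage(4pm); Onboarding=3pm in [3pm,5pm].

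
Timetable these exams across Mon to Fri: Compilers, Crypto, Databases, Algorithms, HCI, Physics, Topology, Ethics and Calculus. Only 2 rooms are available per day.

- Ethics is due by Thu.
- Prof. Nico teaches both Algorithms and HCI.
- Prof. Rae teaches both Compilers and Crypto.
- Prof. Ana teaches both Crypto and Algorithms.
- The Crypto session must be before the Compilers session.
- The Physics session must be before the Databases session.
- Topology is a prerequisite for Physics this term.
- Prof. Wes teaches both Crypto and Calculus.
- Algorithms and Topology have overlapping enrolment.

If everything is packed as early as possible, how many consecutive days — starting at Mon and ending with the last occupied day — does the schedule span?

5

The precedence chain requires at least 3 distinct days.
With at most 2 per day and 9 exams, at least 5 days are needed.
5 works (last occupied day: Fri): for example Algorithms -> Thu, Ethics -> Mon, Calculus -> Thu, Crypto -> Tue, Topology -> Mon, Databases -> Wed, HCI -> Fri, Physics -> Tue, Compilers -> Wed.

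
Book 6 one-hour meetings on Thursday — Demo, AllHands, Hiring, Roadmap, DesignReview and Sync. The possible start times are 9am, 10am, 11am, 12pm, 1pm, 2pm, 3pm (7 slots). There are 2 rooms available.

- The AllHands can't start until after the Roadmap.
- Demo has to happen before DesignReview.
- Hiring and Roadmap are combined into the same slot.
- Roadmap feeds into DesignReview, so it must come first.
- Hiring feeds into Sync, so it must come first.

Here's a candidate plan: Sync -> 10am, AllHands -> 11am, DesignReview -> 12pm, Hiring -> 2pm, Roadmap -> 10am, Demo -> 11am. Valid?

Roadmap feeds into DesignReview, so it must come first — holds.
Hiring and Roadmap are combined into the same slot — violated.
There are 2 rooms available — holds.
The AllHands can't start until after the Roadmap — holds.
Hiring feeds into Sync, so it must come first — violated.
Demo has to happen before DesignReview — holds.

Invalid. Hiring feeds into Sync, so it must come first.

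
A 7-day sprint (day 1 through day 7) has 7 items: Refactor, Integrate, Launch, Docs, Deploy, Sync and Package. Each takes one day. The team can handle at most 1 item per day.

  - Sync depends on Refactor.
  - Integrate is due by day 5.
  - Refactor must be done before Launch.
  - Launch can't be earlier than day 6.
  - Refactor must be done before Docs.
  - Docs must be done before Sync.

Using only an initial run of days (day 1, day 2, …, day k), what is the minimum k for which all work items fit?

7 days

The precedence chain requires at least 3 distinct days.
With at most 1 per day and 7 work items, at least 7 days are needed.
Launch can't be placed before day 6, so the schedule must run through at least day 6.
7 works (last occupied day: day 7): for example Sync in day 4; Refactor in day 2; Deploy in day 5; Integrate in day 1; Docs in day 3; Launch in day 6; Package in day 7.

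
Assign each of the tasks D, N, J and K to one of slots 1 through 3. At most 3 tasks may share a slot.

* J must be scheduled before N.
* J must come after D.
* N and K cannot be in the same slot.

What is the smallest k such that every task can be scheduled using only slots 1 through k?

The precedence chain requires at least 3 distinct slots.
With at most 3 per slot and 4 tasks, at least 2 slots are needed.
3 works (last occupied slot: 3): for example N -> 3, J -> 2, D -> 1, K -> 1.

3 slots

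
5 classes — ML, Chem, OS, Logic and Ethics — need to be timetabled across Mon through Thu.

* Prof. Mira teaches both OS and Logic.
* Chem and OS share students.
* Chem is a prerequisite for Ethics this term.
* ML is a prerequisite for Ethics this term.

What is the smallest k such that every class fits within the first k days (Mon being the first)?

The precedence chain requires at least 2 distinct days.
2 works (last occupied day: Tue): for example OS=Tue, Ethics=Tue, Logic=Mon, Chem=Mon, ML=Mon.

2 days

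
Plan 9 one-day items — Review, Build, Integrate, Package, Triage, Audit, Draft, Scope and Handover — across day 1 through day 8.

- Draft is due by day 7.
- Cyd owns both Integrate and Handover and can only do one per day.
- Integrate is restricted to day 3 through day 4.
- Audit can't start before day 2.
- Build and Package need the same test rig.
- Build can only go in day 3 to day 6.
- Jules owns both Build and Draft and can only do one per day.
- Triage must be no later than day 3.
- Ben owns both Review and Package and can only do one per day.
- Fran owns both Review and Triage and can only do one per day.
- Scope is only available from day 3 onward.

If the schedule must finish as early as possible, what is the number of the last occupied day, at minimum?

Build can't be placed before day 3, so the schedule must run through at least day 3.
3 works (last occupied day: day 3): for example Triage in day 2; Build in day 3; Audit in day 2; Integrate in day 3; Handover in day 1; Package in day 2; Review in day 1; Scope in day 3; Draft in day 1.

3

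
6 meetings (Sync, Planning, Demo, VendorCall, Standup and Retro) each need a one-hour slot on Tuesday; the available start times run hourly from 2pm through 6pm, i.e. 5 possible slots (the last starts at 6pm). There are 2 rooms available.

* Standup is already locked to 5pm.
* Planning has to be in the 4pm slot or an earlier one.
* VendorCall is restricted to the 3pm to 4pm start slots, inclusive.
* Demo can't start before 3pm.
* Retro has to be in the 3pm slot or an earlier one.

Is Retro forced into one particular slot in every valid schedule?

Retro can be 2pm (e.g. Demo in 3pm; VendorCall in 3pm; Retro in 2pm; Planning in 2pm; Standup in 5pm; Sync in 4pm) or 3pm (e.g. Sync=2pm, Planning=2pm, Standup=5pm, VendorCall=3pm, Demo=4pm, Retro=3pm).

No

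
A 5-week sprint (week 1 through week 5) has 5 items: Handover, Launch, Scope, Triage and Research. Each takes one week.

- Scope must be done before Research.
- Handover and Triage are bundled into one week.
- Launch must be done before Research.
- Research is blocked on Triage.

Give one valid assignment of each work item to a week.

Handover -> week 1, Scope -> week 1, Triage -> week 1, Launch -> week 1, Research -> week 2

Checking: Launch(week 1) before Research(week 2); Triage(week 1) before Research(week 2); Scope(week 1) before Research(week 2); Handover = Triage = week 1.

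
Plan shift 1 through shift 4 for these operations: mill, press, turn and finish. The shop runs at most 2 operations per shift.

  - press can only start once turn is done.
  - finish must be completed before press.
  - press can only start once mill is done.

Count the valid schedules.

Splitting on mill: it can be shift 1 (11), shift 2 (11), shift 3 (8). Listing each branch's schedules as (press, turn, finish) by shift number:
mill=shift 1: (3,1,2) (3,2,1) (3,2,2) (4,1,2) (4,1,3) (4,2,1) (4,2,2) (4,2,3) (4,3,1) (4,3,2) (4,3,3) — 11.
mill=shift 2: (3,1,1) (3,1,2) (3,2,1) (4,1,1) (4,1,2) (4,1,3) (4,2,1) (4,2,3) (4,3,1) (4,3,2) (4,3,3) — 11.
mill=shift 3: (4,1,1) (4,1,2) (4,1,3) (4,2,1) (4,2,2) (4,2,3) (4,3,1) (4,3,2) — 8.
Summing: 11 + 11 + 8 = 30.

30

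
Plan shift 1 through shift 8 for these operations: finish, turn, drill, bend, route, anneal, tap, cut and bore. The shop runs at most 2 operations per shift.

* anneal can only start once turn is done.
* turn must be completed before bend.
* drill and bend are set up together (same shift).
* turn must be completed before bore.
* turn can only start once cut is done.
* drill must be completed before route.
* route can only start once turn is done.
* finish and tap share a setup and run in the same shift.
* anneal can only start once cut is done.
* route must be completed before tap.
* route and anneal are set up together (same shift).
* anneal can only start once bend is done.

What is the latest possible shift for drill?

shift 6

Drill must be in the same shift as bend, which can't be before shift 3, so drill is at least shift 3; downstream work caps drill at shift 6.
drill at shift 6 is achievable: drill=shift 6; bend=shift 6; bore=shift 3; tap=shift 8; finish=shift 8; cut=shift 1; turn=shift 2; route=shift 7; anneal=shift 7.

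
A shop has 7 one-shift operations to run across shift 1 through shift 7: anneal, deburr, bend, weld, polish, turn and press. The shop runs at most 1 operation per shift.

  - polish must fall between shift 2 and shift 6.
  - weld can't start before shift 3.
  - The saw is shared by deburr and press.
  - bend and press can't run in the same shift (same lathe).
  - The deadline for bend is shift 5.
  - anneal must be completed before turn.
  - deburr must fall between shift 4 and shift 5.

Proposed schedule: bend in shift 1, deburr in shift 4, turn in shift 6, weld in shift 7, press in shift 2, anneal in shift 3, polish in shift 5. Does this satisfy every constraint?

Yes, all constraints hold

polish must fall between shift 2 and shift 6 — holds.
weld can't start before shift 3 — holds.
anneal must be completed before turn — holds.
The saw is shared by deburr and press — holds.
deburr must fall between shift 4 and shift 5 — holds.
bend and press can't run in the same shift (same lathe) — holds.
The shop runs at most 1 operation per shift — holds.
The deadline for bend is shift 5 — holds.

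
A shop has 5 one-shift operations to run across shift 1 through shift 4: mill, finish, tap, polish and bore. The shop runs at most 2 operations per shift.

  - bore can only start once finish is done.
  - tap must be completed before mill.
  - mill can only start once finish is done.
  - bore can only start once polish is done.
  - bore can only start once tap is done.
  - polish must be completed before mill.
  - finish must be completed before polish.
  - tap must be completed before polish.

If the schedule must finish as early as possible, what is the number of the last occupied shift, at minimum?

shift 3

The precedence chain requires at least 3 distinct shifts.
With at most 2 per shift and 5 operations, at least 3 shifts are needed.
3 works (last occupied shift: shift 3): for example finish=shift 1, polish=shift 2, mill=shift 3, bore=shift 3, tap=shift 1.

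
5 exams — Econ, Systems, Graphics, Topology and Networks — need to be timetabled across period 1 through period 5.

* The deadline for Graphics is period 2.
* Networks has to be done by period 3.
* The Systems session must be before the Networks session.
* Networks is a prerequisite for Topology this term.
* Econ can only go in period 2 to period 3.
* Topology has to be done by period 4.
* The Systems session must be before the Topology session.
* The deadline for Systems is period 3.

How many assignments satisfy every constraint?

Splitting on Econ: it can be period 2 (8), period 3 (8). Listing each branch's schedules as (Systems, Graphics, Topology, Networks) by period number:
Econ=period 2: (1,1,3,2) (1,1,4,2) (1,1,4,3) (1,2,3,2) (1,2,4,2) (1,2,4,3) (2,1,4,3) (2,2,4,3) — 8.
Econ=period 3: (1,1,3,2) (1,1,4,2) (1,1,4,3) (1,2,3,2) (1,2,4,2) (1,2,4,3) (2,1,4,3) (2,2,4,3) — 8.
Summing: 8 + 8 = 16.

16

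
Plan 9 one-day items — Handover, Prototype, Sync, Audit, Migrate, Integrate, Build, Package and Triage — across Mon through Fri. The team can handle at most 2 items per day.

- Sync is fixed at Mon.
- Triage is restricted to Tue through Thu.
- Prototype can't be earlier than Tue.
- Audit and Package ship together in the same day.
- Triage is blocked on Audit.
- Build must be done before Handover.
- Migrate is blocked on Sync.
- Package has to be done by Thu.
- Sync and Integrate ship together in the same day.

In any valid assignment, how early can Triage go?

Triage is available from Tue; Triage's own window allows nothing later than Thu.
Triage at Wed is achievable: Handover=Fri; Triage=Wed; Build=Thu; Integrate=Mon; Sync=Mon; Package=Tue; Migrate=Thu; Audit=Tue; Prototype=Wed.
Nothing earlier works — the capacity limit rule out every day before Wed.

Wed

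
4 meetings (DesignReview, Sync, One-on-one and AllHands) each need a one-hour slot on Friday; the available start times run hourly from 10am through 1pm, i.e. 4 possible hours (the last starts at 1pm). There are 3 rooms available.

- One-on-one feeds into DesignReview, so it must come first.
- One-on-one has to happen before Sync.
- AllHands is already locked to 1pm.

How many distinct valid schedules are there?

14

Splitting on DesignReview: it can be 11am (3), 12pm (5), 1pm (6). Listing each branch's schedules as (Sync, One-on-one, AllHands):
DesignReview=11am: (11am,10am,1pm) (12pm,10am,1pm) (1pm,10am,1pm) — 3.
DesignReview=12pm: (11am,10am,1pm) (12pm,10am,1pm) (12pm,11am,1pm) (1pm,10am,1pm) (1pm,11am,1pm) — 5.
DesignReview=1pm: (11am,10am,1pm) (12pm,10am,1pm) (12pm,11am,1pm) (1pm,10am,1pm) (1pm,11am,1pm) (1pm,12pm,1pm) — 6.
Summing: 3 + 5 + 6 = 14.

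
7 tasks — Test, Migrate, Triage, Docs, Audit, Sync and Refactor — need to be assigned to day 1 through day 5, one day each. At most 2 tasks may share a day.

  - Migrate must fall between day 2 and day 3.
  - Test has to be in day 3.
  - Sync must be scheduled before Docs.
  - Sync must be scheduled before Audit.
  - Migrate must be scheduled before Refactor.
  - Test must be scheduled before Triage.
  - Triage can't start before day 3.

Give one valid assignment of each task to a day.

Refactor=day 4; Migrate=day 2; Test=day 3; Audit=day 3; Sync=day 1; Triage=day 4; Docs=day 2

Checking: Sync(day 1) before Docs(day 2); Test(day 3) before Triage(day 4); Migrate(day 2) before Refactor(day 4); Sync(day 1) before Audit(day 3); Migrate=day 2 in [day 2,day 3]; Test=day 3 in [day 3,day 3]; Triage=day 4 in [day 3,day 5]; max 2 per day (cap 2).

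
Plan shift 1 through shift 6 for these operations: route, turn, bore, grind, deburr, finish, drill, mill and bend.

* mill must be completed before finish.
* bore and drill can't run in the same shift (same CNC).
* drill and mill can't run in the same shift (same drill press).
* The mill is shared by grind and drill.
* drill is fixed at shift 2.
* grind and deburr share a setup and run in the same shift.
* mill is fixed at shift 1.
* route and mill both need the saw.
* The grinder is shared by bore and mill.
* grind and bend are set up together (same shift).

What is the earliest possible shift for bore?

shift 3

bore at shift 3 is achievable: mill in shift 1; route in shift 2; bore in shift 3; turn in shift 1; drill in shift 2; finish in shift 2; bend in shift 1; grind in shift 1; deburr in shift 1.
Nothing earlier works — the conflict constraints rule out every shift before shift 3.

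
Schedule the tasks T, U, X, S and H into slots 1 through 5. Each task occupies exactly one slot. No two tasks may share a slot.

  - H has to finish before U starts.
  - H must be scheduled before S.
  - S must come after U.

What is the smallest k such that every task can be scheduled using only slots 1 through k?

The precedence chain requires at least 3 distinct slots.
With at most 1 per slot and 5 tasks, at least 5 slots are needed.
5 works (last occupied slot: 5): for example T -> 4, S -> 3, U -> 2, H -> 1, X -> 5.

5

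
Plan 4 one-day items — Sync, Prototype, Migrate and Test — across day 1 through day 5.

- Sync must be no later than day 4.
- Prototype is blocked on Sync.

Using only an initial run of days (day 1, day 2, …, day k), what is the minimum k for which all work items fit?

The precedence chain requires at least 2 distinct days.
2 works (last occupied day: day 2): for example Sync in day 1, Prototype in day 2, Migrate in day 1, Test in day 1.

2 days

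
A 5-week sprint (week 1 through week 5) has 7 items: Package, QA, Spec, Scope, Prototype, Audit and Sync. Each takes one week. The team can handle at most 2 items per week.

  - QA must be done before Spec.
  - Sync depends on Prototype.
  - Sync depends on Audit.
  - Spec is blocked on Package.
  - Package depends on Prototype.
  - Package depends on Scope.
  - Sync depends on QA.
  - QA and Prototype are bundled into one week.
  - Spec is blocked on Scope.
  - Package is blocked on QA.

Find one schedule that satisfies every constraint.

Package in week 3, Sync in week 3, Scope in week 2, Audit in week 2, QA in week 1, Prototype in week 1, Spec in week 4

Checking: QA(week 1) before Sync(week 3); Scope(week 2) before Package(week 3); Package(week 3) before Spec(week 4); Scope(week 2) before Spec(week 4); Audit(week 2) before Sync(week 3); QA(week 1) before Package(week 3); Prototype(week 1) before Package(week 3); QA(week 1) before Spec(week 4); Prototype(week 1) before Sync(week 3); QA = Prototype = week 1; max 2 per week (cap 2).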